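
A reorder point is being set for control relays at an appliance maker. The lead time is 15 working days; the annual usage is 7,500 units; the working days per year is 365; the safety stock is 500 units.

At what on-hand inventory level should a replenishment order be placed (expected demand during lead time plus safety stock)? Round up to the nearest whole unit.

Daily demand d = 7,500 / 365 = 20.548 units/day
Demand during lead time = 20.548 × 15 = 308.22
Reorder point = 308.22 + 500 = 808.22 → round up

809 units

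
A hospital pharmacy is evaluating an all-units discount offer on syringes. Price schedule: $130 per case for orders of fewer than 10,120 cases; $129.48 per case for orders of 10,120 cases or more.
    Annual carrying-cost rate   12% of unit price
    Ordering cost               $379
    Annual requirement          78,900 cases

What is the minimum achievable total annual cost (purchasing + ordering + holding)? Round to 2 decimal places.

$10,287,544.67

H₁ = 12%×$130 = $15.6000;  H₂ = 12%×$129.48 = $15.5376
EOQ₁ = √(2×78,900×379/15.6000) = 1,957.99  (< 10,120, feasible at tier 1)
EOQ₂ = √(2×78,900×379/15.5376) = 1,961.92  (< 10,120 → use Q = 10,120 at tier-2 price)
TC(tier 1 (EOQ₁), Q≈1,958.0) = $10,287,544.67
TC(tier 2, Q≈10,120.0) = $10,297,547.11
Minimum at tier 1 (EOQ₁): $10,287,544.67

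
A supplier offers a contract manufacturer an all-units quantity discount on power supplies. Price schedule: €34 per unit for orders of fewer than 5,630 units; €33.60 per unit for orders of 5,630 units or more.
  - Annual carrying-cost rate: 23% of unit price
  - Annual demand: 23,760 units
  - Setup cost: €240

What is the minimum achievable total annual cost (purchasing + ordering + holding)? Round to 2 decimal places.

€817,283.81

H₁ = 23%×€34 = €7.8200;  H₂ = 23%×€33.60 = €7.7280
EOQ₁ = √(2×23,760×240/7.8200) = 1,207.65  (< 5,630, feasible at tier 1)
EOQ₂ = √(2×23,760×240/7.7280) = 1,214.82  (< 5,630 → use Q = 5,630 at tier-2 price)
TC(tier 1 (EOQ₁), Q≈1,207.6) = €817,283.81
TC(tier 2, Q≈5,630.0) = €821,103.18
Minimum at tier 1 (EOQ₁): €817,283.81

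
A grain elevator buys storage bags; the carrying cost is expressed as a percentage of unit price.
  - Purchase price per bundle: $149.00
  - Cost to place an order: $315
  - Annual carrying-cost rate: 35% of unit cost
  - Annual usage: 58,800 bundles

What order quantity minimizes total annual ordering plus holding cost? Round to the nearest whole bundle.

Carrying cost H = $149 × 35% = $52.1500/bundle/yr
Optimal lot size Q* = (2 × 58,800 × $315 / $52.15)^½ ≈ 842.81

843 bundles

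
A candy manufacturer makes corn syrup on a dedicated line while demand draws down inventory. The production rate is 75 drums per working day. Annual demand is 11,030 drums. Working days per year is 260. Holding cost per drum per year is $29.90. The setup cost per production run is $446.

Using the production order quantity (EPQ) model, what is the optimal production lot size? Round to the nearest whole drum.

Daily demand d = 11,030/260 = 42.423; p = 75; 1 − d/p = 0.43436
EPQ = √(2DS / (H(1 − d/p)))
    = √(2 × 11,030 × 446 / (29.9 × 0.43436)) ≈ 870.38

870 drums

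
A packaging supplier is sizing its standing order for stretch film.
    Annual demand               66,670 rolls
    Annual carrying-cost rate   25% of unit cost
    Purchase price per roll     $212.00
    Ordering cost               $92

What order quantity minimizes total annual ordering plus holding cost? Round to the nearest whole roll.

Holding cost per roll per year: H = 25% × $212 = $53.0000
Optimal lot size Q* = (2 × 66,670 × $92 / $53)^½ ≈ 481.10

481 rolls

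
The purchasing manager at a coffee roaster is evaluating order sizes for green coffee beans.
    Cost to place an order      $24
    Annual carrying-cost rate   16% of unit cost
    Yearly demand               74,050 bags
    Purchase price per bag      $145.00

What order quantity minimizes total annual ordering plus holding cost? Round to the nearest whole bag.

Carrying cost H = $145 × 16% = $23.2000/bag/yr
Q* = √(2·D·S / H) = √(2·74,050·24 / 23.2) = √153,206.9 ≈ 391.42

391 bags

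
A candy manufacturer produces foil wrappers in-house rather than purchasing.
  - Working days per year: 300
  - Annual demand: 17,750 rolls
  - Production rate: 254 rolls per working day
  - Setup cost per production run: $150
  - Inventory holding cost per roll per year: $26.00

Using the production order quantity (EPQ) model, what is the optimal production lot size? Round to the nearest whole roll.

517 rolls

Daily demand d = 17,750/300 = 59.167; p = 254; 1 − d/p = 0.76706
EPQ = √(2DS / (H(1 − d/p)))
    = √(2 × 17,750 × 150 / (26 × 0.76706)) ≈ 516.72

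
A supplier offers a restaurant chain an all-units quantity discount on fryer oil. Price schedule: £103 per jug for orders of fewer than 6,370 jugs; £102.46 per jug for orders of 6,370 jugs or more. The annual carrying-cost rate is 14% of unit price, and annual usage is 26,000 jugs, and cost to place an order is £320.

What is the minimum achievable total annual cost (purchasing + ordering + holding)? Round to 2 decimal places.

H₁ = 14%×£103 = £14.4200;  H₂ = 14%×£102.46 = £14.3444
EOQ₁ = √(2×26,000×320/14.4200) = 1,074.22  (< 6,370, feasible at tier 1)
EOQ₂ = √(2×26,000×320/14.3444) = 1,077.05  (< 6,370 → use Q = 6,370 at tier-2 price)
TC(tier 1 (EOQ₁), Q≈1,074.2) = £2,693,490.28
TC(tier 2, Q≈6,370.0) = £2,710,953.04
Minimum at tier 1 (EOQ₁): £2,693,490.28

£2,693,490.28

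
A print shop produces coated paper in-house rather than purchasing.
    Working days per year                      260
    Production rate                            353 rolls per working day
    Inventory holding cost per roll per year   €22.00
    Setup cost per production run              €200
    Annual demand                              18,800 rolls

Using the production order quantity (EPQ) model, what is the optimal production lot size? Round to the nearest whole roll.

656 rolls

Daily demand d = 18,800/260 = 72.308; p = 353; 1 − d/p = 0.79516
EPQ = √(2DS / (H(1 − d/p)))
    = √(2 × 18,800 × 200 / (22 × 0.79516)) ≈ 655.65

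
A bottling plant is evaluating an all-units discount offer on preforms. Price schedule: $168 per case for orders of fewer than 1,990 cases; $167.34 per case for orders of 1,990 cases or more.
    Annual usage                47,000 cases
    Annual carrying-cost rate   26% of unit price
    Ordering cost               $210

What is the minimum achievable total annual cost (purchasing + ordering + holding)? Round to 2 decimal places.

$7,913,230.66

H₁ = 26%×$168 = $43.6800;  H₂ = 26%×$167.34 = $43.5084
EOQ₁ = √(2×47,000×210/43.6800) = 672.25  (< 1,990, feasible at tier 1)
EOQ₂ = √(2×47,000×210/43.5084) = 673.58  (< 1,990 → use Q = 1,990 at tier-2 price)
TC(tier 1 (EOQ₁), Q≈672.3) = $7,925,363.98
TC(tier 2, Q≈1,990.0) = $7,913,230.66
Minimum at tier 2: $7,913,230.66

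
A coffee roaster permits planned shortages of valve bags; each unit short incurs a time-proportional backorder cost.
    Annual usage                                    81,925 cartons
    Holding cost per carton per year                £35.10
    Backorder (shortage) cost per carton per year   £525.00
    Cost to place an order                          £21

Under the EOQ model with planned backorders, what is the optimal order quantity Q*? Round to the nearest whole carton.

Q* = √(2DS/H) · √((H + b)/b)
   = √(2 × 81,925 × 21 / 35.1) · √((35.1 + 525) / 525)
   = 313.097 × 1.0329 ≈ 323.39

323 cartons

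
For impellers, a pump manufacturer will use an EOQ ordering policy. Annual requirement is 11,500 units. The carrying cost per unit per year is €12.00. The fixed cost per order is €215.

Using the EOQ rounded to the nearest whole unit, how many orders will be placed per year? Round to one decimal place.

17.9 orders per year

2DS/H = 2·11,500·215/12 = 412,083.33
EOQ = √412,083.33 ≈ 641.94 → Q = 642
N = D/Q = 11,500/642 ≈ 17.913 orders/yr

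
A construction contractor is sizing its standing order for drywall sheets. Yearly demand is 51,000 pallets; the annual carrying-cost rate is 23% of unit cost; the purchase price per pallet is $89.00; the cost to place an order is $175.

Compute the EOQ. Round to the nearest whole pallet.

934 pallets

H = i·C = 0.23 × $89 = $20.4700 per pallet-year
2DS/H = 2·51,000·175/20.47 = 872,007.82
EOQ = √872,007.82 ≈ 933.81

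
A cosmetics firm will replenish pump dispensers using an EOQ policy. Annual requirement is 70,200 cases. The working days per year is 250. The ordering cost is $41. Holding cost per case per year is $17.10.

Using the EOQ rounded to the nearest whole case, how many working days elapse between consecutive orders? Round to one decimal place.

2.1 days

EOQ = √(2DS/H) = √(2 × 70,200 × 41 / 17.1)
    = √(336,631.58) ≈ 580.20 → Q = 580 cases
Cycle time = (working days × Q)/D = (250 × 580) / 70,200 = 2.066 days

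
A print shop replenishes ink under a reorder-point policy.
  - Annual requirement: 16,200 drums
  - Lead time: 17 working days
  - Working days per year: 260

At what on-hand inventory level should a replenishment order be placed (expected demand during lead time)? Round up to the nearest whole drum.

1,060 drums

Daily demand d = 16,200 / 260 = 62.308 drums/day
Demand during lead time = 62.308 × 17 = 1,059.23
Reorder point = 1,059.23 → round up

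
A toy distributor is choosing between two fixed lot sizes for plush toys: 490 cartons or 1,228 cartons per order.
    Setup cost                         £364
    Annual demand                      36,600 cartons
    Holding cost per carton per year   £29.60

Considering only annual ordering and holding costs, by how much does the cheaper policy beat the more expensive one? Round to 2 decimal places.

Annual cost at Q: ordering D·S/Q plus holding Q·H/2.
TC(490) = (36,600/490)×364 + (490/2)×29.6 = £34,440.57
TC(1,228) = (36,600/1,228)×364 + (1,228/2)×29.6 = £29,023.26
Cheaper: Q = 1,228.  Difference = £5,417.31

£5,417.31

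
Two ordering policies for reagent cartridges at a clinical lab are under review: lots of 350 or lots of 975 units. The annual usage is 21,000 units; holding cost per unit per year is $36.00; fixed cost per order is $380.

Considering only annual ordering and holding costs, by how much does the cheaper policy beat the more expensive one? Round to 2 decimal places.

TC(Q) = (D/Q)S + (Q/2)H
TC(350) = (21,000/350)×380 + (350/2)×36 = $29,100.00
TC(975) = (21,000/975)×380 + (975/2)×36 = $25,734.62
Lots of 975 are cheaper by $3,365.38.

$3,365.38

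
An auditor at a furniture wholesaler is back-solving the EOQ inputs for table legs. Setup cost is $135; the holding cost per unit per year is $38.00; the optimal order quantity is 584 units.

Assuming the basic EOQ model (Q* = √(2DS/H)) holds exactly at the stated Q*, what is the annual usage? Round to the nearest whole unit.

48,000 units per year

From Q* = √(2DS/H) ⇒ Q*² = 2DS/H.
D = Q²H / (2S) = 584² × 38 / (2 × 135) = 48,000.47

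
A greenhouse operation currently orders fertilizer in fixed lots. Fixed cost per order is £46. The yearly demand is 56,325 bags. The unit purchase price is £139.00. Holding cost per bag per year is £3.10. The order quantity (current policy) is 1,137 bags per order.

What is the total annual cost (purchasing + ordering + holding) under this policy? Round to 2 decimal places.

Ordering: D/Q × S = 56,325/1,137 × £46 = £2,278.76
Holding:  Q/2 × H = 1,137/2 × £3.1 = £1,762.35
Purchase cost = D·C = 56,325 × 139 = £7,829,175.00
Total = £2,278.76 + £1,762.35 + £7,829,175.00 = £7,833,216.11

£7,833,216.11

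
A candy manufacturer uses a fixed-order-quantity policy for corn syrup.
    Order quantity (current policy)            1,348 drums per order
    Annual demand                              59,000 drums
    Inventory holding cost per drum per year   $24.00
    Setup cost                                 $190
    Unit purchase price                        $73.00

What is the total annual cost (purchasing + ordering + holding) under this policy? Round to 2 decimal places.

Annual ordering cost = (D/Q)·S = (59,000/1,348) × 190 = $8,316.02
Annual holding cost  = (Q/2)·H = (1,348/2) × 24 = $16,176.00
Purchase cost = D·C = 59,000 × 73 = $4,307,000.00
Total = $8,316.02 + $16,176.00 + $4,307,000.00 = $4,331,492.02

$4,331,492.02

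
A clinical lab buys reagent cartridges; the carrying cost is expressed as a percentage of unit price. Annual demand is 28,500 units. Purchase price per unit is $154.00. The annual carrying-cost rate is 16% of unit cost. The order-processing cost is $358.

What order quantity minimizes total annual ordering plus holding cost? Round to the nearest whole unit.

910 units

Holding cost per unit per year: H = 16% × $154 = $24.6400
Q* = √(2·D·S / H) = √(2·28,500·358 / 24.64) = √828,165.6 ≈ 910.04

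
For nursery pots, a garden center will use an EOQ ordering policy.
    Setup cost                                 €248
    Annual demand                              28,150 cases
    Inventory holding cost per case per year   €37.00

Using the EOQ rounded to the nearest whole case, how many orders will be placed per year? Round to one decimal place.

Optimal lot size Q* = (2 × 28,150 × €248 / €37)^½ ≈ 614.30 → Q = 614
Orders per year = D/Q = 28,150 / 614 = 45.847

45.8 orders per year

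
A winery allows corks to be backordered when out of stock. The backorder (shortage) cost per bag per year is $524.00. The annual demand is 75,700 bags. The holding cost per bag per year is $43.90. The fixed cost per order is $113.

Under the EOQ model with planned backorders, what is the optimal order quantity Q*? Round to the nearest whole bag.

Q* = √(2DS/H) · √((H + b)/b)
   = √(2 × 75,700 × 113 / 43.9) · √((43.9 + 524) / 524)
   = 624.266 × 1.0410 ≈ 649.89

650 bags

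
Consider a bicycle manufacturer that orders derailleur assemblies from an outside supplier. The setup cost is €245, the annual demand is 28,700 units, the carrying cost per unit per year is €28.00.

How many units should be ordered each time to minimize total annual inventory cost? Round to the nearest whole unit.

709 units

Optimal lot size Q* = (2 × 28,700 × €245 / €28)^½ ≈ 708.70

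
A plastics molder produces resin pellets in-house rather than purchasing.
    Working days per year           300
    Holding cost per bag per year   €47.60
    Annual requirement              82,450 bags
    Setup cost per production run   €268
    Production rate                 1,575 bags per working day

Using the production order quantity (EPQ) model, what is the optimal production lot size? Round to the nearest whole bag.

1,061 bags

d = 82,450/300 = 274.8333 bags/day;  effective holding cost H(1 − d/p) = 47.6·(1 − 274.8333/1575) = 39.29393
Q* = √(2DS / H_eff) = √(2·82,450·268 / 39.29393) ≈ 1,060.51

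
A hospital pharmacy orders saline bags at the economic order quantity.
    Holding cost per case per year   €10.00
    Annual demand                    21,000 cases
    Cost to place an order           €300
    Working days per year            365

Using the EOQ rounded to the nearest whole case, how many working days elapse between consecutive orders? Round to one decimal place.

19.5 days

2DS/H = 2·21,000·300/10 = 1,260,000.00
EOQ = √1,260,000.00 ≈ 1,122.50 → Q = 1,122 cases
Days between orders = 365 / (D/Q) = 365 / 18.717 ≈ 19.501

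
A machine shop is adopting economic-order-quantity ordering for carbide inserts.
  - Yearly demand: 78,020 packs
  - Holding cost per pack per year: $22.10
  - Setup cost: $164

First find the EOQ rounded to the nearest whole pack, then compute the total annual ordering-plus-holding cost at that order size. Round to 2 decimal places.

Optimal lot size Q* = (2 × 78,020 × $164 / $22.1)^½ ≈ 1,076.08 → Q = 1,076 packs
Ordering: D/Q × S = 78,020/1,076 × $164 = $11,891.52
Holding:  Q/2 × H = 1,076/2 × $22.1 = $11,889.80
Total = $11,891.52 + $11,889.80 = $23,781.32

$23,781.32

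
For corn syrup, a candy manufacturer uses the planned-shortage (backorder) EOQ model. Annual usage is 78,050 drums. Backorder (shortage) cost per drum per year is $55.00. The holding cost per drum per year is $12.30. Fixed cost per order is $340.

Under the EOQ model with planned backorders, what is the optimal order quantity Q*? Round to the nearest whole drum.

2,298 drums

Q* = √(2DS/H) · √((H + b)/b)
   = √(2 × 78,050 × 340 / 12.3) · √((12.3 + 55) / 55)
   = 2,077.248 × 1.1062 ≈ 2,297.81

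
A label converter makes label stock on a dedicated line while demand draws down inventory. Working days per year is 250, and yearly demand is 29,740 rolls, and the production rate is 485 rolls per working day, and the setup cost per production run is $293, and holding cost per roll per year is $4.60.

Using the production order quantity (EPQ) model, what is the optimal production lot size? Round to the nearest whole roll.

2,241 rolls

d = 29,740/250 = 118.9600 rolls/day;  effective holding cost H(1 − d/p) = 4.6·(1 − 118.9600/485) = 3.47172
Q* = √(2DS / H_eff) = √(2·29,740·293 / 3.47172) ≈ 2,240.51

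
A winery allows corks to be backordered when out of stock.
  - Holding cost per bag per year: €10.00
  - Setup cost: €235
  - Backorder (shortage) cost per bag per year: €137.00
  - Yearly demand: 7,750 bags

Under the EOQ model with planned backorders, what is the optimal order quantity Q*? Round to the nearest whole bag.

625 bags

Basic EOQ = √(2·7,750·235/10) = 603.531
Backorder adjustment √((H+b)/b) = √((10+137)/137) = 1.0359
Q* = 603.531 × 1.0359 ≈ 625.17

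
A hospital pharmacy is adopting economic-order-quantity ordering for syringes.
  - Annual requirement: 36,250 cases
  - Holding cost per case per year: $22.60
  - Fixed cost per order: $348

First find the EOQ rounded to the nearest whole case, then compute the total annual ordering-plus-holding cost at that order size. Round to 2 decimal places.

Optimal lot size Q* = (2 × 36,250 × $348 / $22.6)^½ ≈ 1,056.58 → Q = 1,057 cases
Ordering: D/Q × S = 36,250/1,057 × $348 = $11,934.72
Holding:  Q/2 × H = 1,057/2 × $22.6 = $11,944.10
Total = $11,934.72 + $11,944.10 = $23,878.82

$23,878.82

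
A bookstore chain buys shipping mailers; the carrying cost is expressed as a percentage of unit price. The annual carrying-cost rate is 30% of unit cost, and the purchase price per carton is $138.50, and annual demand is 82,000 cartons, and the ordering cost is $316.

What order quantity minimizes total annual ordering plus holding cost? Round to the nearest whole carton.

1,117 cartons

Holding cost per carton per year: H = 30% × $138.5 = $41.5500
2DS/H = 2·82,000·316/41.55 = 1,247,268.35
EOQ = √1,247,268.35 ≈ 1,116.81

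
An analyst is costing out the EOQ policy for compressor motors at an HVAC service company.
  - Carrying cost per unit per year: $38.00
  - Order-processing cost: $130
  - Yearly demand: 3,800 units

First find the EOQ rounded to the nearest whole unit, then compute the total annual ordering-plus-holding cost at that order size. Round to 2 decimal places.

Q* = √(2·D·S / H) = √(2·3,800·130 / 38) = √26,000.0 ≈ 161.25 → Q = 161 units
Annual ordering cost = (D/Q)·S = (3,800/161) × 130 = $3,068.32
Annual holding cost  = (Q/2)·H = (161/2) × 38 = $3,059.00
Total = $3,068.32 + $3,059.00 = $6,127.32

$6,127.32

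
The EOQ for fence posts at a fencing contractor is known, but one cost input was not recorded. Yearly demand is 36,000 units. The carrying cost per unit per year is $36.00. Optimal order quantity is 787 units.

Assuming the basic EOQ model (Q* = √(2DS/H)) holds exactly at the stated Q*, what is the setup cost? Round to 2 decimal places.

$309.68

EOQ relation: Q² = 2DS/H, so rearrange for the unknown.
S = Q²H / (2D) = 787² × 36 / (2 × 36,000) = 309.6845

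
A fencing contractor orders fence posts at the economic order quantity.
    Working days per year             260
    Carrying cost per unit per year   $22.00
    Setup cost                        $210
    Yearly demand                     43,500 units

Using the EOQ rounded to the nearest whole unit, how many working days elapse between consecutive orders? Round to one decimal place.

5.4 days

Q* = √(2·D·S / H) = √(2·43,500·210 / 22) = √830,454.5 ≈ 911.29 → Q = 911 units
Cycle time = (working days × Q)/D = (260 × 911) / 43,500 = 5.445 days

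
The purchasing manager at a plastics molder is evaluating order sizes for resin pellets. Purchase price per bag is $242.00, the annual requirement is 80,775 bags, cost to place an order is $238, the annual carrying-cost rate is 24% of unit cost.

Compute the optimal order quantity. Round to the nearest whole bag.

814 bags

Carrying cost H = $242 × 24% = $58.0800/bag/yr
Optimal lot size Q* = (2 × 80,775 × $238 / $58.08)^½ ≈ 813.63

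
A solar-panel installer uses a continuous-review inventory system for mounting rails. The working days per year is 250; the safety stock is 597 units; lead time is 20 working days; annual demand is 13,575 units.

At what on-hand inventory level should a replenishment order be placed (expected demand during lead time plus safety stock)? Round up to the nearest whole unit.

Daily demand d = 13,575 / 250 = 54.300 units/day
Demand during lead time = 54.300 × 20 = 1,086.00
Reorder point = 1,086.00 + 597 = 1,683.00 → round up

1,683 units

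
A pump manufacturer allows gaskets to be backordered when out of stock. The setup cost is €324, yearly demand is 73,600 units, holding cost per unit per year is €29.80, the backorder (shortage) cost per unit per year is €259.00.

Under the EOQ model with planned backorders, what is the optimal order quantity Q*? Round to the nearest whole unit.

1,336 units

Q* = √(2DS/H) · √((H + b)/b)
   = √(2 × 73,600 × 324 / 29.8) · √((29.8 + 259) / 259)
   = 1,265.081 × 1.0560 ≈ 1,335.88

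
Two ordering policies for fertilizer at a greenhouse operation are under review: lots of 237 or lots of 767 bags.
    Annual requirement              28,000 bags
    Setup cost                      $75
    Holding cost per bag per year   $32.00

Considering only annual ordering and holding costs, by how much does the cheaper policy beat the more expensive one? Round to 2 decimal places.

$2,357.18

For each Q, cost = (D/Q)·S + (Q/2)·H.
TC(237) = (28,000/237)×75 + (237/2)×32 = $12,652.76
TC(767) = (28,000/767)×75 + (767/2)×32 = $15,009.94
Cheaper: Q = 237.  Difference = $2,357.18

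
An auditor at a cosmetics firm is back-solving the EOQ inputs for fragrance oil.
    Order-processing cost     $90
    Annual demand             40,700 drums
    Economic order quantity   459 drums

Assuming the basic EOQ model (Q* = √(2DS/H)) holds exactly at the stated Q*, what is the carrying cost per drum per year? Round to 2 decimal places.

$34.77

From Q* = √(2DS/H) ⇒ Q*² = 2DS/H.
H = 2DS / Q² = 2 × 40,700 × 90 / 459² = 34.7730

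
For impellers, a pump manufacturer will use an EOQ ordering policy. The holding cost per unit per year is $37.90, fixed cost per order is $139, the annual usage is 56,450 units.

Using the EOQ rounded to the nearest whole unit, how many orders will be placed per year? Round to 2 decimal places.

87.79 orders per year

Optimal lot size Q* = (2 × 56,450 × $139 / $37.9)^½ ≈ 643.48 → Q = 643
Orders per year = D/Q = 56,450 / 643 = 87.792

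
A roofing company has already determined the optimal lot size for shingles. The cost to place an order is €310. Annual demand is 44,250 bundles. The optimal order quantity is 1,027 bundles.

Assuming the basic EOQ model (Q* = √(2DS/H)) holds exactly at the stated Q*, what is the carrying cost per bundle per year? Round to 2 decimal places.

€26.01

EOQ relation: Q² = 2DS/H, so rearrange for the unknown.
H = 2DS / Q² = 2 × 44,250 × 310 / 1,027² = 26.0114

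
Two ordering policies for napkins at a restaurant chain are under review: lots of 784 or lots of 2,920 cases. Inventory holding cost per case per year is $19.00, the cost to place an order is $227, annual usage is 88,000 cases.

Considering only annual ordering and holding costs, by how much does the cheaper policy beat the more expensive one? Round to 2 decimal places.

$1,653.50

Annual cost at Q: ordering D·S/Q plus holding Q·H/2.
TC(784) = (88,000/784)×227 + (784/2)×19 = $32,927.59
TC(2,920) = (88,000/2,920)×227 + (2,920/2)×19 = $34,581.10
|ΔTC| = |$32,927.59 − $34,581.10| = $1,653.50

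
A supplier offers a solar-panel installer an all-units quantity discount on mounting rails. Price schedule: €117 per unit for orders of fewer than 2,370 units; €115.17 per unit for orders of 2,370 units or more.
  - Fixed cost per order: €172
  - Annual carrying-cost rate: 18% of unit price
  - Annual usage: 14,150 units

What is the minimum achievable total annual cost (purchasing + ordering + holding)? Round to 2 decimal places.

H₁ = 18%×€117 = €21.0600;  H₂ = 18%×€115.17 = €20.7306
EOQ₁ = √(2×14,150×172/21.0600) = 480.76  (< 2,370, feasible at tier 1)
EOQ₂ = √(2×14,150×172/20.7306) = 484.56  (< 2,370 → use Q = 2,370 at tier-2 price)
TC(tier 1 (EOQ₁), Q≈480.8) = €1,665,674.80
TC(tier 2, Q≈2,370.0) = €1,655,248.18
Minimum at tier 2: €1,655,248.18

€1,655,248.18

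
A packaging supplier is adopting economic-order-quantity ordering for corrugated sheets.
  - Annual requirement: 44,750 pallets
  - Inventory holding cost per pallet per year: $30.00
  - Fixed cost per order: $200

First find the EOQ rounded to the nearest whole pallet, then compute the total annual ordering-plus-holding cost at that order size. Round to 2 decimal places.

$23,173.26

Optimal lot size Q* = (2 × 44,750 × $200 / $30)^½ ≈ 772.44 → Q = 772 pallets
Ordering: D/Q × S = 44,750/772 × $200 = $11,593.26
Holding:  Q/2 × H = 772/2 × $30 = $11,580.00
Total = $11,593.26 + $11,580.00 = $23,173.26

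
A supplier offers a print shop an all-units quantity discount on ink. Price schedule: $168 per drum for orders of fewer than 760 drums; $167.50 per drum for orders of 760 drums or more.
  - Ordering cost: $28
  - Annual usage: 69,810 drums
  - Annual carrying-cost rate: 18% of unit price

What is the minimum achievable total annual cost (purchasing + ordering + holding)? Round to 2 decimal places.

$11,707,203.95

H₁ = 18%×$168 = $30.2400;  H₂ = 18%×$167.50 = $30.1500
EOQ₁ = √(2×69,810×28/30.2400) = 359.55  (< 760, feasible at tier 1)
EOQ₂ = √(2×69,810×28/30.1500) = 360.09  (< 760 → use Q = 760 at tier-2 price)
TC(tier 1 (EOQ₁), Q≈359.6) = $11,738,952.86
TC(tier 2, Q≈760.0) = $11,707,203.95
Minimum at tier 2: $11,707,203.95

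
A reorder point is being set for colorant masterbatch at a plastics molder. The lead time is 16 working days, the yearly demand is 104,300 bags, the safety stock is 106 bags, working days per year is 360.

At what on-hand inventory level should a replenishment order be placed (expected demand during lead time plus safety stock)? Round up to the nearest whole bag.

4,742 bags

Daily demand d = 104,300 / 360 = 289.722 bags/day
Demand during lead time = 289.722 × 16 = 4,635.56
Reorder point = 4,635.56 + 106 = 4,741.56 → round up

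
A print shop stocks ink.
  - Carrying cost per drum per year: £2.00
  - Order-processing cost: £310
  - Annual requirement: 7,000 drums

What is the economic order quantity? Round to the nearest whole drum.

Q* = √(2·D·S / H) = √(2·7,000·310 / 2) = √2,170,000.0 ≈ 1,473.09

1,473 drums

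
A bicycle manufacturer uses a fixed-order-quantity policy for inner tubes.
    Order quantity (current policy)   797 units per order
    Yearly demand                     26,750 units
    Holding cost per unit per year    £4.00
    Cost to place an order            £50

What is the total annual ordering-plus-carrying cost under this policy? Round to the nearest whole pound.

£3,272

Orders/yr = 26,750/797 = 33.563; ordering cost = 33.563 × £50 = £1,678.17
Average inventory = 797/2 = 398.5; holding cost = 398.5 × £4 = £1,594.00
Total = £1,678.17 + £1,594.00 = £3,272.17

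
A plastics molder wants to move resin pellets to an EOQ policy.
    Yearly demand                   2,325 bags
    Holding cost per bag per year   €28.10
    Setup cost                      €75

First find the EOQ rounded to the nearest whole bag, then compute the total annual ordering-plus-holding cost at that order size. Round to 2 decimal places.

Q* = √(2·D·S / H) = √(2·2,325·75 / 28.1) = √12,411.0 ≈ 111.40 → Q = 111 bags
Annual ordering cost = (D/Q)·S = (2,325/111) × 75 = €1,570.95
Annual holding cost  = (Q/2)·H = (111/2) × 28.1 = €1,559.55
Total = €1,570.95 + €1,559.55 = €3,130.50

€3,130.50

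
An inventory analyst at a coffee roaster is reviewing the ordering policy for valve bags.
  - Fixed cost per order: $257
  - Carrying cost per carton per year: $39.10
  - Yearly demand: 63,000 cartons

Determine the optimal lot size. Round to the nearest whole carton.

Q* = √(2·D·S / H) = √(2·63,000·257 / 39.1) = √828,184.1 ≈ 910.05

910 cartons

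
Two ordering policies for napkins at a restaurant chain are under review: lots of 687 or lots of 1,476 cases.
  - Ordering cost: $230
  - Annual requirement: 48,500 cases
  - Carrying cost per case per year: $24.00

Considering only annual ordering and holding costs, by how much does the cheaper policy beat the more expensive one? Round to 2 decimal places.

TC(Q) = (D/Q)S + (Q/2)H
TC(687) = (48,500/687)×230 + (687/2)×24 = $24,481.26
TC(1,476) = (48,500/1,476)×230 + (1,476/2)×24 = $25,269.59
Lots of 687 are cheaper by $788.32.

$788.32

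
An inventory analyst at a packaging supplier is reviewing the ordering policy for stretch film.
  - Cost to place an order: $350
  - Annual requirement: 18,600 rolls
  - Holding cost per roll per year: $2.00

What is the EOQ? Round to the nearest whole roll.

2DS/H = 2·18,600·350/2 = 6,510,000.00
EOQ = √6,510,000.00 ≈ 2,551.47

2,551 rolls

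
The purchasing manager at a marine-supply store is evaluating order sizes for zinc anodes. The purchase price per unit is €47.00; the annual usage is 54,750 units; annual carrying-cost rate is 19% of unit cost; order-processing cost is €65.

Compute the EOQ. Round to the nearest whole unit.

Holding cost per unit per year: H = 19% × €47 = €8.9300
EOQ = √(2DS/H) = √(2 × 54,750 × 65 / 8.93)
    = √(797,032.47) ≈ 892.77

893 units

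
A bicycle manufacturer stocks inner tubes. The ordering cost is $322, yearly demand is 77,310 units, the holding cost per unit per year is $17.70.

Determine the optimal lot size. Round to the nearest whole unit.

Optimal lot size Q* = (2 × 77,310 × $322 / $17.7)^½ ≈ 1,677.16

1,677 units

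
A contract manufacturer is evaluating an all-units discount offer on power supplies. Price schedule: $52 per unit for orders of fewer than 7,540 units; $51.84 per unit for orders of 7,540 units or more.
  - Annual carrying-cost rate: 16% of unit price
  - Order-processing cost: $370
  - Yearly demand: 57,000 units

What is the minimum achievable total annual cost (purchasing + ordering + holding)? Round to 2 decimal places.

$2,982,733.33

H₁ = 16%×$52 = $8.3200;  H₂ = 16%×$51.84 = $8.2944
EOQ₁ = √(2×57,000×370/8.3200) = 2,251.60  (< 7,540, feasible at tier 1)
EOQ₂ = √(2×57,000×370/8.2944) = 2,255.07  (< 7,540 → use Q = 7,540 at tier-2 price)
TC(tier 1 (EOQ₁), Q≈2,251.6) = $2,982,733.33
TC(tier 2, Q≈7,540.0) = $2,988,946.97
Minimum at tier 1 (EOQ₁): $2,982,733.33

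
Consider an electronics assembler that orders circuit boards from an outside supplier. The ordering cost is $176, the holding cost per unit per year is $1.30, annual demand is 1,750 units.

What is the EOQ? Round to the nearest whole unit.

688 units

Optimal lot size Q* = (2 × 1,750 × $176 / $1.3)^½ ≈ 688.36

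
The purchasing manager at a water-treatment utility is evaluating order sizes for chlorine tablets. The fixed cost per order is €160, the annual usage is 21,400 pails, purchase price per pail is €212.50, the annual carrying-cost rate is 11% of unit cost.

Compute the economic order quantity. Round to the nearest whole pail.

541 pails

Holding cost per pail per year: H = 11% × €212.5 = €23.3750
Optimal lot size Q* = (2 × 21,400 × €160 / €23.375)^½ ≈ 541.26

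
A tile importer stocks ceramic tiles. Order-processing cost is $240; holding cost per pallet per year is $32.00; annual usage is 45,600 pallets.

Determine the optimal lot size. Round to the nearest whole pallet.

Q* = √(2·D·S / H) = √(2·45,600·240 / 32) = √684,000.0 ≈ 827.04

827 pallets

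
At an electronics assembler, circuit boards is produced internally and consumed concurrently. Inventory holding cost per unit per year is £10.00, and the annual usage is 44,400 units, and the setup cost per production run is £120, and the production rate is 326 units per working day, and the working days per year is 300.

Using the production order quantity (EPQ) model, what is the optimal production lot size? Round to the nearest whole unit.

1,397 units

Daily demand d = 44,400/300 = 148.000; p = 326; 1 − d/p = 0.54601
EPQ = √(2DS / (H(1 − d/p)))
    = √(2 × 44,400 × 120 / (10 × 0.54601)) ≈ 1,397.00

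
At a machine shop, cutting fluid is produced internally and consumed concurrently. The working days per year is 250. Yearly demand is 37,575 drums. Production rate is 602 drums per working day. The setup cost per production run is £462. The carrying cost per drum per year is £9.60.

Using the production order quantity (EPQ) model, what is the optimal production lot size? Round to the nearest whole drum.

d = 37,575/250 = 150.3000 drums/day;  effective holding cost H(1 − d/p) = 9.6·(1 − 150.3000/602) = 7.20319
Q* = √(2DS / H_eff) = √(2·37,575·462 / 7.20319) ≈ 2,195.45

2,195 drums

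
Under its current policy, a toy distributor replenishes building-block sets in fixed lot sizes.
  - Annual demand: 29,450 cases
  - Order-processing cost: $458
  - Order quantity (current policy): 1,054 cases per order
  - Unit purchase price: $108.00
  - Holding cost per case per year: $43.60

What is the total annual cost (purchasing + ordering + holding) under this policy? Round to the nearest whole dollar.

Orders/yr = 29,450/1,054 = 27.941; ordering cost = 27.941 × $458 = $12,797.06
Average inventory = 1,054/2 = 527; holding cost = 527 × $43.6 = $22,977.20
Purchase cost = D·C = 29,450 × 108 = $3,180,600.00
Total = $12,797.06 + $22,977.20 + $3,180,600.00 = $3,216,374.26

$3,216,374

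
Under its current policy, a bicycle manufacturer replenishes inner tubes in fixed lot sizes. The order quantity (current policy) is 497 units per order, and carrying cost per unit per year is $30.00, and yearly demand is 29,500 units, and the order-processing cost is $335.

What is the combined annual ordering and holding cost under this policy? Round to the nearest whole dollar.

$27,339

Ordering: D/Q × S = 29,500/497 × $335 = $19,884.31
Holding:  Q/2 × H = 497/2 × $30 = $7,455.00
Total = $19,884.31 + $7,455.00 = $27,339.31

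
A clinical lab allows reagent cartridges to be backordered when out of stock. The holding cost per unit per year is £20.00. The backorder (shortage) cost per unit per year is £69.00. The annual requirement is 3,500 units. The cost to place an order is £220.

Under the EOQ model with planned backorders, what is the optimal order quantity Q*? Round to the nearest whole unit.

315 units

Q* = √(2DS/H) · √((H + b)/b)
   = √(2 × 3,500 × 220 / 20) · √((20 + 69) / 69)
   = 277.489 × 1.1357 ≈ 315.15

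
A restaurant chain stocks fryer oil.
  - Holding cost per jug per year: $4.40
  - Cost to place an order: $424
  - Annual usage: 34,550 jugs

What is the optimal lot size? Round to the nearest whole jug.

Optimal lot size Q* = (2 × 34,550 × $424 / $4.4)^½ ≈ 2,580.45

2,580 jugs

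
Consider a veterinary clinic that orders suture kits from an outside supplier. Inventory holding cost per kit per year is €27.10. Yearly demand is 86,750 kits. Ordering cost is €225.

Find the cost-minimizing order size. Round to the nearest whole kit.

EOQ = √(2DS/H) = √(2 × 86,750 × 225 / 27.1)
    = √(1,440,498.15) ≈ 1,200.21

1,200 kits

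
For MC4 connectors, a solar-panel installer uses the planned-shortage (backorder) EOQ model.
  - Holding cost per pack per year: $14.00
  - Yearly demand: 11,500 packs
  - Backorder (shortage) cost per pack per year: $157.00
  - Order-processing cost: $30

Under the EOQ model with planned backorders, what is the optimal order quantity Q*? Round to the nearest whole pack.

Basic EOQ = √(2·11,500·30/14) = 222.004
Backorder adjustment √((H+b)/b) = √((14+157)/157) = 1.0436
Q* = 222.004 × 1.0436 ≈ 231.69

232 packs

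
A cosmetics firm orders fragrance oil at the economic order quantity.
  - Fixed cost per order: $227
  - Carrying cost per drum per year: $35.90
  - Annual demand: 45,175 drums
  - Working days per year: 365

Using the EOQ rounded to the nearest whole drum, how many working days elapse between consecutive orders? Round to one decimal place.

EOQ = √(2DS/H) = √(2 × 45,175 × 227 / 35.9)
    = √(571,293.87) ≈ 755.84 → Q = 756 drums
Cycle time = (working days × Q)/D = (365 × 756) / 45,175 = 6.108 days

6.1 days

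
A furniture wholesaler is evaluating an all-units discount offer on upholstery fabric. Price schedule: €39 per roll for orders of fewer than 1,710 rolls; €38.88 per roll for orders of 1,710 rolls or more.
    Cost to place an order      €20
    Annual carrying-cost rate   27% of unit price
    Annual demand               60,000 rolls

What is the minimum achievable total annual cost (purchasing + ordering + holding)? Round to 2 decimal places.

H₁ = 27%×€39 = €10.5300;  H₂ = 27%×€38.88 = €10.4976
EOQ₁ = √(2×60,000×20/10.5300) = 477.41  (< 1,710, feasible at tier 1)
EOQ₂ = √(2×60,000×20/10.4976) = 478.15  (< 1,710 → use Q = 1,710 at tier-2 price)
TC(tier 1 (EOQ₁), Q≈477.4) = €2,345,027.13
TC(tier 2, Q≈1,710.0) = €2,342,477.20
Minimum at tier 2: €2,342,477.20

€2,342,477.20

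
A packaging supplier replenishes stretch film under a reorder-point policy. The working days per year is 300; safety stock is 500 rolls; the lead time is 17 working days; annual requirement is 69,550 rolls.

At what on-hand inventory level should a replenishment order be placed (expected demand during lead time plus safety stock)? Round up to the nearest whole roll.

Daily demand d = 69,550 / 300 = 231.833 rolls/day
Demand during lead time = 231.833 × 17 = 3,941.17
Reorder point = 3,941.17 + 500 = 4,441.17 → round up

4,442 rolls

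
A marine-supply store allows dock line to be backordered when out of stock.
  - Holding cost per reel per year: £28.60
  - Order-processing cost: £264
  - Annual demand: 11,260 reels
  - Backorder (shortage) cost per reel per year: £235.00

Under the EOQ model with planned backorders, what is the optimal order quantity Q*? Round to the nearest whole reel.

483 reels

Q* = √(2DS/H) · √((H + b)/b)
   = √(2 × 11,260 × 264 / 28.6) · √((28.6 + 235) / 235)
   = 455.935 × 1.0591 ≈ 482.88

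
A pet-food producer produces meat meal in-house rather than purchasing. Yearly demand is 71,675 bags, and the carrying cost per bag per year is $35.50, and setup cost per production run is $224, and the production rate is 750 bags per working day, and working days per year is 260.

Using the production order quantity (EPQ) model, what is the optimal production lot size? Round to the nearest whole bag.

1,196 bags

Daily demand d = 71,675/260 = 275.673; p = 750; 1 − d/p = 0.63244
EPQ = √(2DS / (H(1 − d/p)))
    = √(2 × 71,675 × 224 / (35.5 × 0.63244)) ≈ 1,195.92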